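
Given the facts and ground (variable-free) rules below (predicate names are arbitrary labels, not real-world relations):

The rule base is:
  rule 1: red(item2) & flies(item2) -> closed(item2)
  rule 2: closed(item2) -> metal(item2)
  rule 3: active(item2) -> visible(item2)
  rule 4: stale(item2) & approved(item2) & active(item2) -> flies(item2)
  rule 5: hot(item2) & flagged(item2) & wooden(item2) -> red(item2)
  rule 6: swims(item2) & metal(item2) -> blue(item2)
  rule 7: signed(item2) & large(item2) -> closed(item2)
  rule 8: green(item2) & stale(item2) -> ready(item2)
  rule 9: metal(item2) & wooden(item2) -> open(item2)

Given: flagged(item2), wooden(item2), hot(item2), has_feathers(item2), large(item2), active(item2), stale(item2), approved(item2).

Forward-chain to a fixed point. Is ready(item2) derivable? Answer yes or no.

Round 1 — rule 3, rule 4, rule 5, derive visible(item2), flies(item2), red(item2).
Round 2 — rule 1, derive closed(item2).
Round 3 — rule 2, derive metal(item2).
Round 4 — rule 9, derive open(item2).
Fixed point reached. ready(item2) is concluded only by rule 8; rule 8 needs green(item2) (never derived).

no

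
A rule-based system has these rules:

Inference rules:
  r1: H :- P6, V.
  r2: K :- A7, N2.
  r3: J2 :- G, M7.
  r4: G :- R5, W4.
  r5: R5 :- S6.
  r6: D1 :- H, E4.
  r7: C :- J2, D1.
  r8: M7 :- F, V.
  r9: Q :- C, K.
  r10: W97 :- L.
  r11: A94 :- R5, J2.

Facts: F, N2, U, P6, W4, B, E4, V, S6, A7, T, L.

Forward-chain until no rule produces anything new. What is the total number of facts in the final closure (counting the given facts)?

23

Round 1: r1 [H :- P6, V.]; r2 [K :- A7, N2.]; r5 [R5 :- S6.]; r8 [M7 :- F, V.]; r10 [W97 :- L.]. Adds H, K, R5, M7, W97.
Round 2: r4 [G :- R5, W4.]; r6 [D1 :- H, E4.]. Adds G, D1.
Round 3: r3 [J2 :- G, M7.]. Adds J2.
Round 4: r7 [C :- J2, D1.]; r11 [A94 :- R5, J2.]. Adds C, A94.
Round 5: r9 [Q :- C, K.]. Adds Q.
Closure: {A7, A94, B, C, D1, E4, F, G, H, J2, K, L, M7, N2, P6, Q, R5, S6, T, U, V, W4, W97} — 23 facts.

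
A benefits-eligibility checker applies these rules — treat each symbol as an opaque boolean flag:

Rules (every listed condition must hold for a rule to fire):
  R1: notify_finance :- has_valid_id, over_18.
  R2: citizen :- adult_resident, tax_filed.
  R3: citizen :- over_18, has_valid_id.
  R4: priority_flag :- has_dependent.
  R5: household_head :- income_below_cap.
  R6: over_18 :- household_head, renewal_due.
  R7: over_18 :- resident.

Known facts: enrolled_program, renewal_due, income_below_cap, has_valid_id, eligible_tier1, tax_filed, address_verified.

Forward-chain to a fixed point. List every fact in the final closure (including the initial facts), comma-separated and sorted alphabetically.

Round 1 — R5, derive household_head.
Round 2 — R6, derive over_18.
Round 3 — R1, R3, derive notify_finance, citizen.

address_verified, citizen, eligible_tier1, enrolled_program, has_valid_id, household_head, income_below_cap, notify_finance, over_18, renewal_due, tax_filed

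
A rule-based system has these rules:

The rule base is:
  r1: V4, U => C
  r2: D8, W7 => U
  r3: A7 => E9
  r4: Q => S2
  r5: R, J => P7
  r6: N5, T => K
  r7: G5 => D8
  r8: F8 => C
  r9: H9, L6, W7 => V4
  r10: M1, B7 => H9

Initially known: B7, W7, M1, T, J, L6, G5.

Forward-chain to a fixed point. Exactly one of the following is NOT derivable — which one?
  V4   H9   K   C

[1] r7 [G5 => D8]; r10 [M1, B7 => H9]. ⇒ new: D8, H9.
[2] r2 [D8, W7 => U]; r9 [H9, L6, W7 => V4]. ⇒ new: U, V4.
[3] r1 [V4, U => C]. ⇒ new: C.
Derived: H9 (round 1), C (round 3), V4 (round 2). K never appears in any round.

K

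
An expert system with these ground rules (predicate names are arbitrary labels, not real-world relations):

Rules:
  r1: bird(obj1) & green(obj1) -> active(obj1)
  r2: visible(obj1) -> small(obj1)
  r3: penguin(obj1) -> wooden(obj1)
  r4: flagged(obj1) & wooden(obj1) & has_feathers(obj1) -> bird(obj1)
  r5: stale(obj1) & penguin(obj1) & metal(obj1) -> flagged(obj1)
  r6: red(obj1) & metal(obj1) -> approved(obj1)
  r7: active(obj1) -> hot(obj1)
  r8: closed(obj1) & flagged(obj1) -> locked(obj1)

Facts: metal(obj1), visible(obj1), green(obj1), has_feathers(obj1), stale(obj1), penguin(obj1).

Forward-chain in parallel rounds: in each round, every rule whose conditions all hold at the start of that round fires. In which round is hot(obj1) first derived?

Round 1 fires r2, r3, r5, giving small(obj1), wooden(obj1), flagged(obj1).
Round 2 fires r4, giving bird(obj1).
Round 3 fires r1, giving active(obj1).
Round 4 fires r7, giving hot(obj1).
hot(obj1) first appears in round 4.

4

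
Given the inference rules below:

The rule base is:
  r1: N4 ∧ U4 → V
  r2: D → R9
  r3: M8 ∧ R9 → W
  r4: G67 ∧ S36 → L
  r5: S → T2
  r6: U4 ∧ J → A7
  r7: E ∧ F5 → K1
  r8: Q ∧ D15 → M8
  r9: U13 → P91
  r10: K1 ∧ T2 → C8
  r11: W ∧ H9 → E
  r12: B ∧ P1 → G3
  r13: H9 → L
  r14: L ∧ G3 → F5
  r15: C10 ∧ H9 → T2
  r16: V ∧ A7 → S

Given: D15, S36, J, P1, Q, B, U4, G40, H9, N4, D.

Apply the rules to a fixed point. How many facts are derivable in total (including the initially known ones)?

24

Round 1: r1 [N4 ∧ U4 → V]; r2 [D → R9]; r6 [U4 ∧ J → A7]; r8 [Q ∧ D15 → M8]; r12 [B ∧ P1 → G3]; r13 [H9 → L]. Adds V, R9, A7, M8, G3, L.
Round 2: r3 [M8 ∧ R9 → W]; r14 [L ∧ G3 → F5]; r16 [V ∧ A7 → S]. Adds W, F5, S.
Round 3: r5 [S → T2]; r11 [W ∧ H9 → E]. Adds T2, E.
Round 4: r7 [E ∧ F5 → K1]. Adds K1.
Round 5: r10 [K1 ∧ T2 → C8]. Adds C8.
Closure: {A7, B, C8, D, D15, E, F5, G3, G40, H9, J, K1, L, M8, N4, P1, Q, R9, S, S36, T2, U4, V, W} — 24 facts.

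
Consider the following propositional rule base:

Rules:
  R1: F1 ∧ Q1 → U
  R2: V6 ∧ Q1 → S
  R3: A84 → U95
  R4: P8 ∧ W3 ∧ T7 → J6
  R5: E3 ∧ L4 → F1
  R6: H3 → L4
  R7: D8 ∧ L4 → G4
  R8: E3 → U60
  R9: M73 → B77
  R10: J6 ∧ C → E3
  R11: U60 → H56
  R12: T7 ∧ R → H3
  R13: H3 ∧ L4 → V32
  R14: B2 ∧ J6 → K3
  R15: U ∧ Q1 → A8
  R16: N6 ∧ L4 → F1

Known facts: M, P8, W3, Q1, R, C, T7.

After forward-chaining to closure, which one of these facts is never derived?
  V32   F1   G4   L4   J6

[1] R4 [P8 ∧ W3 ∧ T7 → J6]; R12 [T7 ∧ R → H3]. ⇒ new: J6, H3.
[2] R6 [H3 → L4]; R10 [J6 ∧ C → E3]. ⇒ new: L4, E3.
[3] R5 [E3 ∧ L4 → F1]; R8 [E3 → U60]; R13 [H3 ∧ L4 → V32]. ⇒ new: F1, U60, V32.
[4] R1 [F1 ∧ Q1 → U]; R11 [U60 → H56]. ⇒ new: U, H56.
[5] R15 [U ∧ Q1 → A8]. ⇒ new: A8.
Derived: L4 (round 2), F1 (round 3), J6 (round 1), V32 (round 3). G4 never appears in any round.

G4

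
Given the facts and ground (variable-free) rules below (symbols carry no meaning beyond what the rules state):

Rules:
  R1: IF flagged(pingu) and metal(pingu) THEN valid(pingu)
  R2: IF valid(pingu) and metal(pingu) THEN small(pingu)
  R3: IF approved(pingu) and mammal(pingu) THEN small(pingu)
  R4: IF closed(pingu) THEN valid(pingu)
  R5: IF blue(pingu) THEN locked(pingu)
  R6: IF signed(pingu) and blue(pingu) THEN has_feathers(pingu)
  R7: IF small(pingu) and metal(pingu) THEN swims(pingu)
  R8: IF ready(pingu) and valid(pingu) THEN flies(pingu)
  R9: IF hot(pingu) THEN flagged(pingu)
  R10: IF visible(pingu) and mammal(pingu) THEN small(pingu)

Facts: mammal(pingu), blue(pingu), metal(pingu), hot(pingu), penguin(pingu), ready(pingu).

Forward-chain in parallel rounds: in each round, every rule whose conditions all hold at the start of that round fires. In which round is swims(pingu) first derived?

4

[1] R5 [IF blue(pingu) THEN locked(pingu)]; R9 [IF hot(pingu) THEN flagged(pingu)]. ⇒ new: locked(pingu), flagged(pingu).
[2] R1 [IF flagged(pingu) and metal(pingu) THEN valid(pingu)]. ⇒ new: valid(pingu).
[3] R2 [IF valid(pingu) and metal(pingu) THEN small(pingu)]; R8 [IF ready(pingu) and valid(pingu) THEN flies(pingu)]. ⇒ new: small(pingu), flies(pingu).
[4] R7 [IF small(pingu) and metal(pingu) THEN swims(pingu)]. ⇒ new: swims(pingu).
swims(pingu) first appears in round 4.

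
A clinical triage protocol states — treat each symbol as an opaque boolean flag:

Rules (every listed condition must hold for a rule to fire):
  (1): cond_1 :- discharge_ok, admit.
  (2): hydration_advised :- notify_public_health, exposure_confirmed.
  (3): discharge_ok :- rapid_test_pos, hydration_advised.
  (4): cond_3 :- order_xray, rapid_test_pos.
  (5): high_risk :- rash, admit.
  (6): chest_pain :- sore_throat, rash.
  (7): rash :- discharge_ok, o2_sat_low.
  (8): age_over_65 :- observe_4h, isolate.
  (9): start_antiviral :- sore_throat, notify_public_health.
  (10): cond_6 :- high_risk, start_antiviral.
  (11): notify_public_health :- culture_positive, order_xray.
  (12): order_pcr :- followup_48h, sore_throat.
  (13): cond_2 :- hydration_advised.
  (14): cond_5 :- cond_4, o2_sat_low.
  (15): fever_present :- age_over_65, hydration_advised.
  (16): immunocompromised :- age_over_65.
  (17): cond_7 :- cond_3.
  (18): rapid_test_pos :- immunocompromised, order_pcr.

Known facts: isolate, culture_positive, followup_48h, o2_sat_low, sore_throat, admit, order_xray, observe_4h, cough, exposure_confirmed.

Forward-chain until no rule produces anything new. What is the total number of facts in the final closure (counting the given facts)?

27

[1] (8) [age_over_65 :- observe_4h, isolate.]; (11) [notify_public_health :- culture_positive, order_xray.]; (12) [order_pcr :- followup_48h, sore_throat.]. ⇒ new: age_over_65, notify_public_health, order_pcr.
[2] (2) [hydration_advised :- notify_public_health, exposure_confirmed.]; (9) [start_antiviral :- sore_throat, notify_public_health.]; (16) [immunocompromised :- age_over_65.]. ⇒ new: hydration_advised, start_antiviral, immunocompromised.
[3] (13) [cond_2 :- hydration_advised.]; (15) [fever_present :- age_over_65, hydration_advised.]; (18) [rapid_test_pos :- immunocompromised, order_pcr.]. ⇒ new: cond_2, fever_present, rapid_test_pos.
[4] (3) [discharge_ok :- rapid_test_pos, hydration_advised.]; (4) [cond_3 :- order_xray, rapid_test_pos.]. ⇒ new: discharge_ok, cond_3.
[5] (1) [cond_1 :- discharge_ok, admit.]; (7) [rash :- discharge_ok, o2_sat_low.]; (17) [cond_7 :- cond_3.]. ⇒ new: cond_1, rash, cond_7.
[6] (5) [high_risk :- rash, admit.]; (6) [chest_pain :- sore_throat, rash.]. ⇒ new: high_risk, chest_pain.
[7] (10) [cond_6 :- high_risk, start_antiviral.]. ⇒ new: cond_6.
Closure: {admit, age_over_65, chest_pain, cond_1, cond_2, cond_3, cond_6, cond_7, cough, culture_positive, discharge_ok, exposure_confirmed, fever_present, followup_48h, high_risk, hydration_advised, immunocompromised, isolate, notify_public_health, o2_sat_low, observe_4h, order_pcr, order_xray, rapid_test_pos, rash, sore_throat, start_antiviral} — 27 facts.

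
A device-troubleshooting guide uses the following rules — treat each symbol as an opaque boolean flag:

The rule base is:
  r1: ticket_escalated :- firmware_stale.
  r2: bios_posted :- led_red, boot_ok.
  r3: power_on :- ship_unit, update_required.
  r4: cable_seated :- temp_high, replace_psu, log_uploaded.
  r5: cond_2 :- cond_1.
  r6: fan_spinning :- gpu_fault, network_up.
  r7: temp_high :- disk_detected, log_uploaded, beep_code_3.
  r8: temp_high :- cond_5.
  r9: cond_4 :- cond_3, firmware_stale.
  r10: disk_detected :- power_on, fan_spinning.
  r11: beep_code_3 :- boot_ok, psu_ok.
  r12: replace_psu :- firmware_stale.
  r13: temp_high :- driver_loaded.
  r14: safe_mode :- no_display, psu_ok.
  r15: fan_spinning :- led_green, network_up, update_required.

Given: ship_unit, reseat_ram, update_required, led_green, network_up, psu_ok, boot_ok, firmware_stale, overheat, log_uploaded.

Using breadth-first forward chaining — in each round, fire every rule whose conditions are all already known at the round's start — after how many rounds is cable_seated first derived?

4

Round 1: r1 [ticket_escalated :- firmware_stale.]; r3 [power_on :- ship_unit, update_required.]; r11 [beep_code_3 :- boot_ok, psu_ok.]; r12 [replace_psu :- firmware_stale.]; r15 [fan_spinning :- led_green, network_up, update_required.]. Adds ticket_escalated, power_on, beep_code_3, replace_psu, fan_spinning.
Round 2: r10 [disk_detected :- power_on, fan_spinning.]. Adds disk_detected.
Round 3: r7 [temp_high :- disk_detected, log_uploaded, beep_code_3.]. Adds temp_high.
Round 4: r4 [cable_seated :- temp_high, replace_psu, log_uploaded.]. Adds cable_seated.
cable_seated first appears in round 4.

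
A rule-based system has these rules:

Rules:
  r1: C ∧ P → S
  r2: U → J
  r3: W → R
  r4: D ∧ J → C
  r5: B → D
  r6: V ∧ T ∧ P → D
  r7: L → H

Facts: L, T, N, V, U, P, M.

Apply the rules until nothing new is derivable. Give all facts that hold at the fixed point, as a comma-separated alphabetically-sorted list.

Round 1 fires r2, r6, r7, giving J, D, H.
Round 2 fires r4, giving C.
Round 3 fires r1, giving S.

C, D, H, J, L, M, N, P, S, T, U, V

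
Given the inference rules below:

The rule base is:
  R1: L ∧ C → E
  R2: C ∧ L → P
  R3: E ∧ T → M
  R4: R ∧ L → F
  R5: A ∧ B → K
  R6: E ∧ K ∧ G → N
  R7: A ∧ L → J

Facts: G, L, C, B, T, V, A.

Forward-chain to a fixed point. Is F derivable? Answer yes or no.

no

Round 1 — R1, R2, R5, R7, derive E, P, K, J.
Round 2 — R3, R6, derive M, N.
Fixed point reached. F is concluded only by R4; R4 needs R (never derived).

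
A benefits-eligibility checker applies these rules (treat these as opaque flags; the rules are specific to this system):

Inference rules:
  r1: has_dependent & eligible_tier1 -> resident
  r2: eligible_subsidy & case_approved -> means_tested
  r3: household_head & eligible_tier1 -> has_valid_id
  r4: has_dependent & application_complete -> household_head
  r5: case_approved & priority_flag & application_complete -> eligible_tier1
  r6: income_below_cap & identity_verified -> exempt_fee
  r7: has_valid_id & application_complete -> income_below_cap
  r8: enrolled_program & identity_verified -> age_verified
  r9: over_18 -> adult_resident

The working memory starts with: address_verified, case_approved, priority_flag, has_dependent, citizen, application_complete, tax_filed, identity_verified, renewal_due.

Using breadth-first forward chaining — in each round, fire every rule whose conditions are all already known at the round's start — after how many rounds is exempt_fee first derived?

Round 1 fires r4, r5, giving household_head, eligible_tier1.
Round 2 fires r1, r3, giving resident, has_valid_id.
Round 3 fires r7, giving income_below_cap.
Round 4 fires r6, giving exempt_fee.
exempt_fee first appears in round 4.

4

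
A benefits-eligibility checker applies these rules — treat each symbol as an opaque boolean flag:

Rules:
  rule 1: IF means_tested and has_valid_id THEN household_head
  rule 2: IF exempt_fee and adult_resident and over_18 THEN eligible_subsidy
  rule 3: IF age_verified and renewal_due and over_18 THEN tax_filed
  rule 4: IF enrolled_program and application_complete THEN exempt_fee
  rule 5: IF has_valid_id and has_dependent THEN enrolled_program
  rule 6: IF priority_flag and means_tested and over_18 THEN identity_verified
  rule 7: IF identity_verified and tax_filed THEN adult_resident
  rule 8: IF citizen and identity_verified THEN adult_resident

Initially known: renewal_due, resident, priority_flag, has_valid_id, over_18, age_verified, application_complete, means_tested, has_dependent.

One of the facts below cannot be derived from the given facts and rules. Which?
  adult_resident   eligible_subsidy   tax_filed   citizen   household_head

citizen

Round 1 fires rule 1, rule 3, rule 5, rule 6, giving household_head, tax_filed, enrolled_program, identity_verified.
Round 2 fires rule 4, rule 7, giving exempt_fee, adult_resident.
Round 3 fires rule 2, giving eligible_subsidy.
Derived: household_head (round 1), adult_resident (round 2), eligible_subsidy (round 3), tax_filed (round 1). citizen never appears in any round.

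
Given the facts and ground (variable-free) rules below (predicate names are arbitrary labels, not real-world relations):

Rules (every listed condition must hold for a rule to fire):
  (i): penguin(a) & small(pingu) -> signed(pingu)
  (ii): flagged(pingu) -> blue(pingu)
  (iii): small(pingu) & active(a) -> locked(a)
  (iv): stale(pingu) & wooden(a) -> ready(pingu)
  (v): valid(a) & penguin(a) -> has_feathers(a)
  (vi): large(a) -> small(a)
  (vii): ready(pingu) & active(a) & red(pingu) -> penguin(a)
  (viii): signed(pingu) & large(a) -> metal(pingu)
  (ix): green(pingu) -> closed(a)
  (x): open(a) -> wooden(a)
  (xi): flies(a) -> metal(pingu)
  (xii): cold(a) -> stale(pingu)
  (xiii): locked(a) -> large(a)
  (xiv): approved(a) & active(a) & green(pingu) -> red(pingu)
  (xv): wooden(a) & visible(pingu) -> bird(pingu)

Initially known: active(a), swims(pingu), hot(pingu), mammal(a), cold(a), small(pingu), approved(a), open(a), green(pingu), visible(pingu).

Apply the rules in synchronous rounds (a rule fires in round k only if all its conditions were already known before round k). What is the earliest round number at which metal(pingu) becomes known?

5

Round 1: (iii) [small(pingu) & active(a) -> locked(a)]; (ix) [green(pingu) -> closed(a)]; (x) [open(a) -> wooden(a)]; (xii) [cold(a) -> stale(pingu)]; (xiv) [approved(a) & active(a) & green(pingu) -> red(pingu)]. Adds locked(a), closed(a), wooden(a), stale(pingu), red(pingu).
Round 2: (iv) [stale(pingu) & wooden(a) -> ready(pingu)]; (xiii) [locked(a) -> large(a)]; (xv) [wooden(a) & visible(pingu) -> bird(pingu)]. Adds ready(pingu), large(a), bird(pingu).
Round 3: (vi) [large(a) -> small(a)]; (vii) [ready(pingu) & active(a) & red(pingu) -> penguin(a)]. Adds small(a), penguin(a).
Round 4: (i) [penguin(a) & small(pingu) -> signed(pingu)]. Adds signed(pingu).
Round 5: (viii) [signed(pingu) & large(a) -> metal(pingu)]. Adds metal(pingu).
metal(pingu) first appears in round 5.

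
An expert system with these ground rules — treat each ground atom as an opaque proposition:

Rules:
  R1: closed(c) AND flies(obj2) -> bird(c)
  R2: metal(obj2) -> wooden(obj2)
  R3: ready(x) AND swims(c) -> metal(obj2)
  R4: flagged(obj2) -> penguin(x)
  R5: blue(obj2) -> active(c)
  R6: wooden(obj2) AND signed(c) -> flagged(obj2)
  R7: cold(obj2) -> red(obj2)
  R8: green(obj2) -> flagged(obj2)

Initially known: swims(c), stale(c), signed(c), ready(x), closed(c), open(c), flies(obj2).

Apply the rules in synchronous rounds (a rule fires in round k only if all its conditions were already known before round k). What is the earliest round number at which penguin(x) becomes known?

4

Round 1 fires R1, R3, giving bird(c), metal(obj2).
Round 2 fires R2, giving wooden(obj2).
Round 3 fires R6, giving flagged(obj2).
Round 4 fires R4, giving penguin(x).
penguin(x) first appears in round 4.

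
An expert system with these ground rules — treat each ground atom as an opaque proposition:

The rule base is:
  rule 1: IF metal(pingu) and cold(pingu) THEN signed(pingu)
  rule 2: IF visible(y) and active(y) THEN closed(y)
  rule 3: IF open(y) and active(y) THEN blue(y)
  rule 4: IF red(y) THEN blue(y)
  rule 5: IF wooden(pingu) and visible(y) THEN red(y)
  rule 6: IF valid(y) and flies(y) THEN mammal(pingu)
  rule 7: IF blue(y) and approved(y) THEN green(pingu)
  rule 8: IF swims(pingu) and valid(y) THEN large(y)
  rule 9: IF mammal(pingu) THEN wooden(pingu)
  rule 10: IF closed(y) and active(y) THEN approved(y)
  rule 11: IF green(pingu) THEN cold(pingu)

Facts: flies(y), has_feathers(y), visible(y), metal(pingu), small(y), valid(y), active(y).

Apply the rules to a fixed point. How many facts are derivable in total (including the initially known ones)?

[1] rule 2 [IF visible(y) and active(y) THEN closed(y)]; rule 6 [IF valid(y) and flies(y) THEN mammal(pingu)]. ⇒ new: closed(y), mammal(pingu).
[2] rule 9 [IF mammal(pingu) THEN wooden(pingu)]; rule 10 [IF closed(y) and active(y) THEN approved(y)]. ⇒ new: wooden(pingu), approved(y).
[3] rule 5 [IF wooden(pingu) and visible(y) THEN red(y)]. ⇒ new: red(y).
[4] rule 4 [IF red(y) THEN blue(y)]. ⇒ new: blue(y).
[5] rule 7 [IF blue(y) and approved(y) THEN green(pingu)]. ⇒ new: green(pingu).
[6] rule 11 [IF green(pingu) THEN cold(pingu)]. ⇒ new: cold(pingu).
[7] rule 1 [IF metal(pingu) and cold(pingu) THEN signed(pingu)]. ⇒ new: signed(pingu).
Closure: {active(y), approved(y), blue(y), closed(y), cold(pingu), flies(y), green(pingu), has_feathers(y), mammal(pingu), metal(pingu), red(y), signed(pingu), small(y), valid(y), visible(y), wooden(pingu)} — 16 facts.

16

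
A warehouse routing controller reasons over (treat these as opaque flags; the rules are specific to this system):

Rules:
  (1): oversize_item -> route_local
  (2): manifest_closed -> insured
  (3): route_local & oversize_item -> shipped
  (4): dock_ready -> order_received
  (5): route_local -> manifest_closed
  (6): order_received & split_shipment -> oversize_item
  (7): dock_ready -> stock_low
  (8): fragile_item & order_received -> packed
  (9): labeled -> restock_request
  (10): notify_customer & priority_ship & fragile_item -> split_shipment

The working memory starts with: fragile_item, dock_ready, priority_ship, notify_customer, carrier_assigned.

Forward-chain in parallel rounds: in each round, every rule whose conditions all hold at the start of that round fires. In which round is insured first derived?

5

Round 1 — (4), (7), (10), derive order_received, stock_low, split_shipment.
Round 2 — (6), (8), derive oversize_item, packed.
Round 3 — (1), derive route_local.
Round 4 — (3), (5), derive shipped, manifest_closed.
Round 5 — (2), derive insured.
insured first appears in round 5.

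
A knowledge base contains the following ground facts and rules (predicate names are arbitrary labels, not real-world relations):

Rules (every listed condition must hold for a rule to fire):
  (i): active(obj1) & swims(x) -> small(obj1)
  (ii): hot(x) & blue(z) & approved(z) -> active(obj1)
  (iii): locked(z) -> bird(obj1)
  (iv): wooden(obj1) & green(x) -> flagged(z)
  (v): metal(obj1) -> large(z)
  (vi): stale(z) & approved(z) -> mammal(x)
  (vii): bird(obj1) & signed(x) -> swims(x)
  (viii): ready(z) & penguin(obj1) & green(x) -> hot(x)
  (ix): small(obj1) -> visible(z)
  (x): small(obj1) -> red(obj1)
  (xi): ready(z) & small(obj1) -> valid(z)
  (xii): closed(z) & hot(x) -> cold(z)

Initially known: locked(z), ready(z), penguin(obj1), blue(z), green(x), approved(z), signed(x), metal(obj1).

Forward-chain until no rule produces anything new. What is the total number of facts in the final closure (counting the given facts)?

17

Round 1 fires (iii), (v), (viii), giving bird(obj1), large(z), hot(x).
Round 2 fires (ii), (vii), giving active(obj1), swims(x).
Round 3 fires (i), giving small(obj1).
Round 4 fires (ix), (x), (xi), giving visible(z), red(obj1), valid(z).
Closure: {active(obj1), approved(z), bird(obj1), blue(z), green(x), hot(x), large(z), locked(z), metal(obj1), penguin(obj1), ready(z), red(obj1), signed(x), small(obj1), swims(x), valid(z), visible(z)} — 17 facts.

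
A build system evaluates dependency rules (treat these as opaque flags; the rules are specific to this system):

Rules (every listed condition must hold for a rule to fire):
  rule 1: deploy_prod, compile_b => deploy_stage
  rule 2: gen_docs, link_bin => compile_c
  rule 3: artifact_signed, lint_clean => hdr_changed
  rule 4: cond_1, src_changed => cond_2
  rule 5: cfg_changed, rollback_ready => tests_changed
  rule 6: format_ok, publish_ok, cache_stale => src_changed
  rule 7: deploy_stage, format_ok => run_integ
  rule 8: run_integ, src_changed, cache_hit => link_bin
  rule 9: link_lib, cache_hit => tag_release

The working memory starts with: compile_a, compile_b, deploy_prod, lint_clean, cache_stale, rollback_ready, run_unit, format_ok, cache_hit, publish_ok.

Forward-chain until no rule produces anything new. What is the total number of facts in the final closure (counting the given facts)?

Round 1: rule 1 [deploy_prod, compile_b => deploy_stage]; rule 6 [format_ok, publish_ok, cache_stale => src_changed]. New: deploy_stage, src_changed.
Round 2: rule 7 [deploy_stage, format_ok => run_integ]. New: run_integ.
Round 3: rule 8 [run_integ, src_changed, cache_hit => link_bin]. New: link_bin.
Closure: {cache_hit, cache_stale, compile_a, compile_b, deploy_prod, deploy_stage, format_ok, link_bin, lint_clean, publish_ok, rollback_ready, run_integ, run_unit, src_changed} — 14 facts.

14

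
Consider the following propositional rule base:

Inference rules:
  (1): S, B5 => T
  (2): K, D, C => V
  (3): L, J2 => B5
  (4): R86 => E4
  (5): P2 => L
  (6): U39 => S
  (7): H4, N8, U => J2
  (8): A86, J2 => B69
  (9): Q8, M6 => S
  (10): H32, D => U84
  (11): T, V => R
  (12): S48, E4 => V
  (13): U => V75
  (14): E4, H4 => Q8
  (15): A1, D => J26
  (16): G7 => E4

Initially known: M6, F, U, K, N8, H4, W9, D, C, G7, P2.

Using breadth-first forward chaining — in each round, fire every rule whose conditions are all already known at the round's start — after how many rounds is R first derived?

5

Round 1: (2) [K, D, C => V]; (5) [P2 => L]; (7) [H4, N8, U => J2]; (13) [U => V75]; (16) [G7 => E4]. New: V, L, J2, V75, E4.
Round 2: (3) [L, J2 => B5]; (14) [E4, H4 => Q8]. New: B5, Q8.
Round 3: (9) [Q8, M6 => S]. New: S.
Round 4: (1) [S, B5 => T]. New: T.
Round 5: (11) [T, V => R]. New: R.
R first appears in round 5.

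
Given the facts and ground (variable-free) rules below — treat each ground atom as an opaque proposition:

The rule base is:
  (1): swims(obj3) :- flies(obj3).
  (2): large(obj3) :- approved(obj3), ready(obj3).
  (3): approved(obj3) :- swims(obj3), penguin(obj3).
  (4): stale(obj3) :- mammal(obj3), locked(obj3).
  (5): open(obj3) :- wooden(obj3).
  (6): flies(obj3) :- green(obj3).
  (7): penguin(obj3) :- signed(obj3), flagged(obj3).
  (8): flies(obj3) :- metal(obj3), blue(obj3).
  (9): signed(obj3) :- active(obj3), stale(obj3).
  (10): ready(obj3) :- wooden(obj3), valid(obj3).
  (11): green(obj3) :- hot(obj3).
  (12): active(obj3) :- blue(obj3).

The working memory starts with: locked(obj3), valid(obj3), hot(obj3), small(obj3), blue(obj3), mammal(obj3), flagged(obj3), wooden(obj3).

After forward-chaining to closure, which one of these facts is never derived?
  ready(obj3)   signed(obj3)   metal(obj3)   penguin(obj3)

metal(obj3)

Round 1: (4) [stale(obj3) :- mammal(obj3), locked(obj3).]; (5) [open(obj3) :- wooden(obj3).]; (10) [ready(obj3) :- wooden(obj3), valid(obj3).]; (11) [green(obj3) :- hot(obj3).]; (12) [active(obj3) :- blue(obj3).]. Adds stale(obj3), open(obj3), ready(obj3), green(obj3), active(obj3).
Round 2: (6) [flies(obj3) :- green(obj3).]; (9) [signed(obj3) :- active(obj3), stale(obj3).]. Adds flies(obj3), signed(obj3).
Round 3: (1) [swims(obj3) :- flies(obj3).]; (7) [penguin(obj3) :- signed(obj3), flagged(obj3).]. Adds swims(obj3), penguin(obj3).
Round 4: (3) [approved(obj3) :- swims(obj3), penguin(obj3).]. Adds approved(obj3).
Round 5: (2) [large(obj3) :- approved(obj3), ready(obj3).]. Adds large(obj3).
Derived: signed(obj3) (round 2), ready(obj3) (round 1), penguin(obj3) (round 3). metal(obj3) never appears in any round.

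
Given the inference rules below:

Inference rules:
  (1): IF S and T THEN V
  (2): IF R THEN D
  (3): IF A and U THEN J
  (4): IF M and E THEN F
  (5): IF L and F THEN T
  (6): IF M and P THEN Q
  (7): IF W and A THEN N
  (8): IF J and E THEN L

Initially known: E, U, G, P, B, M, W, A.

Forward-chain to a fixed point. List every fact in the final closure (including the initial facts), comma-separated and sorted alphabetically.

Round 1 — (3), (4), (6), (7), derive J, F, Q, N.
Round 2 — (8), derive L.
Round 3 — (5), derive T.

A, B, E, F, G, J, L, M, N, P, Q, T, U, W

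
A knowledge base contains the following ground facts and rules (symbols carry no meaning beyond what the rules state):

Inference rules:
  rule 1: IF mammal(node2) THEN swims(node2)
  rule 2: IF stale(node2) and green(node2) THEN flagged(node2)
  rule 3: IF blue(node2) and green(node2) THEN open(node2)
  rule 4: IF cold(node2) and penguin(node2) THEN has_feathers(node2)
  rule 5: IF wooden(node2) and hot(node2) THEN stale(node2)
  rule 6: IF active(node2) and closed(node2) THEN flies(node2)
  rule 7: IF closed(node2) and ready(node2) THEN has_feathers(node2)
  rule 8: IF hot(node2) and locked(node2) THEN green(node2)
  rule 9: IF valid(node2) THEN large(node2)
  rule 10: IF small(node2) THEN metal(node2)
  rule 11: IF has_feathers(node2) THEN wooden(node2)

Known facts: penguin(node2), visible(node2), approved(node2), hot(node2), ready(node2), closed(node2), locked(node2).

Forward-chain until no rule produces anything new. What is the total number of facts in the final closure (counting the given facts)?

Round 1 — rule 7, rule 8, derive has_feathers(node2), green(node2).
Round 2 — rule 11, derive wooden(node2).
Round 3 — rule 5, derive stale(node2).
Round 4 — rule 2, derive flagged(node2).
Closure: {approved(node2), closed(node2), flagged(node2), green(node2), has_feathers(node2), hot(node2), locked(node2), penguin(node2), ready(node2), stale(node2), visible(node2), wooden(node2)} — 12 facts.

12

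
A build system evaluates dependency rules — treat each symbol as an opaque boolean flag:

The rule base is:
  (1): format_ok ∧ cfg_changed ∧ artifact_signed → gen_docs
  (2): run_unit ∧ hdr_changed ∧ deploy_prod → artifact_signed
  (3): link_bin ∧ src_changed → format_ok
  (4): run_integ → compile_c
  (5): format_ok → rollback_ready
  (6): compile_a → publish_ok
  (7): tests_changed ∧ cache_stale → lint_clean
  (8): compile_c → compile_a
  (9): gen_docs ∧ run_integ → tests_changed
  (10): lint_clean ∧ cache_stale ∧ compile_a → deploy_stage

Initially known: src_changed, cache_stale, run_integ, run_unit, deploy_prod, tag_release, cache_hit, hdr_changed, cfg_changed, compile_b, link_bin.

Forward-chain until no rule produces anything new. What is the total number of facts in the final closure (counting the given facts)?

21

Round 1: (2) [run_unit ∧ hdr_changed ∧ deploy_prod → artifact_signed]; (3) [link_bin ∧ src_changed → format_ok]; (4) [run_integ → compile_c]. Adds artifact_signed, format_ok, compile_c.
Round 2: (1) [format_ok ∧ cfg_changed ∧ artifact_signed → gen_docs]; (5) [format_ok → rollback_ready]; (8) [compile_c → compile_a]. Adds gen_docs, rollback_ready, compile_a.
Round 3: (6) [compile_a → publish_ok]; (9) [gen_docs ∧ run_integ → tests_changed]. Adds publish_ok, tests_changed.
Round 4: (7) [tests_changed ∧ cache_stale → lint_clean]. Adds lint_clean.
Round 5: (10) [lint_clean ∧ cache_stale ∧ compile_a → deploy_stage]. Adds deploy_stage.
Closure: {artifact_signed, cache_hit, cache_stale, cfg_changed, compile_a, compile_b, compile_c, deploy_prod, deploy_stage, format_ok, gen_docs, hdr_changed, link_bin, lint_clean, publish_ok, rollback_ready, run_integ, run_unit, src_changed, tag_release, tests_changed} — 21 facts.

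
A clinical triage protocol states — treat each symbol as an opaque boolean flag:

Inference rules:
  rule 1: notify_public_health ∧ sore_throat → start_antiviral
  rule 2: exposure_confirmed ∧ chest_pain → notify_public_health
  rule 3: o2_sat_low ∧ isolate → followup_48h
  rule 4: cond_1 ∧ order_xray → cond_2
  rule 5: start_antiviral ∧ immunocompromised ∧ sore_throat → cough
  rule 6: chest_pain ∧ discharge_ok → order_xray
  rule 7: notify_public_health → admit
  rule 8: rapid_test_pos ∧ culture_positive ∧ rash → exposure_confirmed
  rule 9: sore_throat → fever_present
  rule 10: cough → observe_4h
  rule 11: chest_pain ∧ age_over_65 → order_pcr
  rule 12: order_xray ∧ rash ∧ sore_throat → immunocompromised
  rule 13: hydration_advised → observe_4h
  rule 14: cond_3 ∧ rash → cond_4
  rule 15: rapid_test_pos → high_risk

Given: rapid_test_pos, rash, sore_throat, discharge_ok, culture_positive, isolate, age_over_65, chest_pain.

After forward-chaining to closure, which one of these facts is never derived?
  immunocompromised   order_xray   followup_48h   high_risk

Round 1: rule 6 [chest_pain ∧ discharge_ok → order_xray]; rule 8 [rapid_test_pos ∧ culture_positive ∧ rash → exposure_confirmed]; rule 9 [sore_throat → fever_present]; rule 11 [chest_pain ∧ age_over_65 → order_pcr]; rule 15 [rapid_test_pos → high_risk]. Adds order_xray, exposure_confirmed, fever_present, order_pcr, high_risk.
Round 2: rule 2 [exposure_confirmed ∧ chest_pain → notify_public_health]; rule 12 [order_xray ∧ rash ∧ sore_throat → immunocompromised]. Adds notify_public_health, immunocompromised.
Round 3: rule 1 [notify_public_health ∧ sore_throat → start_antiviral]; rule 7 [notify_public_health → admit]. Adds start_antiviral, admit.
Round 4: rule 5 [start_antiviral ∧ immunocompromised ∧ sore_throat → cough]. Adds cough.
Round 5: rule 10 [cough → observe_4h]. Adds observe_4h.
Derived: immunocompromised (round 2), high_risk (round 1), order_xray (round 1). followup_48h never appears in any round.

followup_48h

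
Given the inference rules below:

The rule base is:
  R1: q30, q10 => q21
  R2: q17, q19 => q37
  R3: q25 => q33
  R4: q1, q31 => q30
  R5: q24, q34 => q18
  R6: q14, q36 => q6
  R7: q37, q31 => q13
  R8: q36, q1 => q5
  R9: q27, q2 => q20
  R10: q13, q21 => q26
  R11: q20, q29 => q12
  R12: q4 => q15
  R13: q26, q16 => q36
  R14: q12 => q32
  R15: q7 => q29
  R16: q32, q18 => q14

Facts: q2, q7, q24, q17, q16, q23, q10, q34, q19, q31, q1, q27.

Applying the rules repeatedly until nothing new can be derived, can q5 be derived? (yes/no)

Round 1 fires R2, R4, R5, R9, R15, giving q37, q30, q18, q20, q29.
Round 2 fires R1, R7, R11, giving q21, q13, q12.
Round 3 fires R10, R14, giving q26, q32.
Round 4 fires R13, R16, giving q36, q14.
Round 5 fires R6, R8, giving q6, q5.
q5 appears in round 5, so it is derivable.

yes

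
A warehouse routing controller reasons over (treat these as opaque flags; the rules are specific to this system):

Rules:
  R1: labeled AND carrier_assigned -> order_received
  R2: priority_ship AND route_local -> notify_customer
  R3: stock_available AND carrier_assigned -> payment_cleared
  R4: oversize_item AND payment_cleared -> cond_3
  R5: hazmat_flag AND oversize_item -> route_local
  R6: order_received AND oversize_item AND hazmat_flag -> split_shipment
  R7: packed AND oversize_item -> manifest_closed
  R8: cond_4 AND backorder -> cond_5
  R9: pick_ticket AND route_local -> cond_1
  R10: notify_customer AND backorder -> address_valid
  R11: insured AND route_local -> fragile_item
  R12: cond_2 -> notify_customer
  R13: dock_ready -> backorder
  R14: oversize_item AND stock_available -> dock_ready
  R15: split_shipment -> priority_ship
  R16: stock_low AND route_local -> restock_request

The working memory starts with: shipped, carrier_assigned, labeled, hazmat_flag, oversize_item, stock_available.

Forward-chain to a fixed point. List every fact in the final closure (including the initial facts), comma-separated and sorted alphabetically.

address_valid, backorder, carrier_assigned, cond_3, dock_ready, hazmat_flag, labeled, notify_customer, order_received, oversize_item, payment_cleared, priority_ship, route_local, shipped, split_shipment, stock_available

Round 1 — R1, R3, R5, R14, derive order_received, payment_cleared, route_local, dock_ready.
Round 2 — R4, R6, R13, derive cond_3, split_shipment, backorder.
Round 3 — R15, derive priority_ship.
Round 4 — R2, derive notify_customer.
Round 5 — R10, derive address_valid.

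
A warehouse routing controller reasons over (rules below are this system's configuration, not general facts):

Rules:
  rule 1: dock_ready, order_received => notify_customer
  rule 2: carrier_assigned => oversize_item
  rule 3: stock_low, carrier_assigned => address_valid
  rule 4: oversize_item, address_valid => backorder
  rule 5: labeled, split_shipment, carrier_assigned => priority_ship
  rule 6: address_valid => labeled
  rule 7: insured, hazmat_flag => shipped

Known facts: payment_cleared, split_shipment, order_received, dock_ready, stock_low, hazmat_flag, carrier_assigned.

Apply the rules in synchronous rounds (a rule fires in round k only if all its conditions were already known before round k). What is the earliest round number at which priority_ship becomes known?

3

Round 1 fires rule 1, rule 2, rule 3, giving notify_customer, oversize_item, address_valid.
Round 2 fires rule 4, rule 6, giving backorder, labeled.
Round 3 fires rule 5, giving priority_ship.
priority_ship first appears in round 3.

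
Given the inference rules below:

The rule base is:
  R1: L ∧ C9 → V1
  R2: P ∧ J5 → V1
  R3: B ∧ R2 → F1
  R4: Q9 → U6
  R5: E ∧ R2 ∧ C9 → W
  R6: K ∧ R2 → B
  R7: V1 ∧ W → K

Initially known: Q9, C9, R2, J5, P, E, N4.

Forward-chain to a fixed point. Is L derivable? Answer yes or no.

Round 1 — R2, R4, R5, derive V1, U6, W.
Round 2 — R7, derive K.
Round 3 — R6, derive B.
Round 4 — R3, derive F1.
Fixed point reached. No rule has L as a consequent, and it is not given.

no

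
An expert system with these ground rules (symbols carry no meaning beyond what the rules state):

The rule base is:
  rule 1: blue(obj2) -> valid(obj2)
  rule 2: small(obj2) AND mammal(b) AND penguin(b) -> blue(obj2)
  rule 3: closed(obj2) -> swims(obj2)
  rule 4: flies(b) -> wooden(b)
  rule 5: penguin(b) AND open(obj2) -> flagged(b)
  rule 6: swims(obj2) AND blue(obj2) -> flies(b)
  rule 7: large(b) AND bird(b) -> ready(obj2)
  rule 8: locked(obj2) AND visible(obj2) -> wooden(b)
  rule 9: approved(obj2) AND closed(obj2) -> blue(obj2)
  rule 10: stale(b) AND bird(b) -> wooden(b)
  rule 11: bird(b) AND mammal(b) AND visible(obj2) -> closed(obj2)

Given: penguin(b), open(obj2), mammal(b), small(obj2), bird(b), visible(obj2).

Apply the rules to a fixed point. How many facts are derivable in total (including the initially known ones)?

Round 1: rule 2 [small(obj2) AND mammal(b) AND penguin(b) -> blue(obj2)]; rule 5 [penguin(b) AND open(obj2) -> flagged(b)]; rule 11 [bird(b) AND mammal(b) AND visible(obj2) -> closed(obj2)]. New: blue(obj2), flagged(b), closed(obj2).
Round 2: rule 1 [blue(obj2) -> valid(obj2)]; rule 3 [closed(obj2) -> swims(obj2)]. New: valid(obj2), swims(obj2).
Round 3: rule 6 [swims(obj2) AND blue(obj2) -> flies(b)]. New: flies(b).
Round 4: rule 4 [flies(b) -> wooden(b)]. New: wooden(b).
Closure: {bird(b), blue(obj2), closed(obj2), flagged(b), flies(b), mammal(b), open(obj2), penguin(b), small(obj2), swims(obj2), valid(obj2), visible(obj2), wooden(b)} — 13 facts.

13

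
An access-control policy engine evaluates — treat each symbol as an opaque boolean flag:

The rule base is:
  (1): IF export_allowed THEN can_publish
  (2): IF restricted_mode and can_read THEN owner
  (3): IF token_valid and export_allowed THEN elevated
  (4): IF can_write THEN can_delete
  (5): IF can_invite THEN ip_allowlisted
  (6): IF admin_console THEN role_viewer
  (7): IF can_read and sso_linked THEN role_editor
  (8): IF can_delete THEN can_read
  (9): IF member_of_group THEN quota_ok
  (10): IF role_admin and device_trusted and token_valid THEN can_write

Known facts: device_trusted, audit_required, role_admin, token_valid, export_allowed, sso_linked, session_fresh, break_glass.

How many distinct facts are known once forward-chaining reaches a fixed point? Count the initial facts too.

14

Round 1: (1) [IF export_allowed THEN can_publish]; (3) [IF token_valid and export_allowed THEN elevated]; (10) [IF role_admin and device_trusted and token_valid THEN can_write]. Adds can_publish, elevated, can_write.
Round 2: (4) [IF can_write THEN can_delete]. Adds can_delete.
Round 3: (8) [IF can_delete THEN can_read]. Adds can_read.
Round 4: (7) [IF can_read and sso_linked THEN role_editor]. Adds role_editor.
Closure: {audit_required, break_glass, can_delete, can_publish, can_read, can_write, device_trusted, elevated, export_allowed, role_admin, role_editor, session_fresh, sso_linked, token_valid} — 14 facts.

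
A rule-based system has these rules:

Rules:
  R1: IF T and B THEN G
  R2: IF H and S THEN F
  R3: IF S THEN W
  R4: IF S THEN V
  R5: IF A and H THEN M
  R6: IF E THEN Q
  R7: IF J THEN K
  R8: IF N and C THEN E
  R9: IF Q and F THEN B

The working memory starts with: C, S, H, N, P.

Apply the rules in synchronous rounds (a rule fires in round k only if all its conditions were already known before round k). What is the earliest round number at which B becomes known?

Round 1: R2 [IF H and S THEN F]; R3 [IF S THEN W]; R4 [IF S THEN V]; R8 [IF N and C THEN E]. Adds F, W, V, E.
Round 2: R6 [IF E THEN Q]. Adds Q.
Round 3: R9 [IF Q and F THEN B]. Adds B.
B first appears in round 3.

3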